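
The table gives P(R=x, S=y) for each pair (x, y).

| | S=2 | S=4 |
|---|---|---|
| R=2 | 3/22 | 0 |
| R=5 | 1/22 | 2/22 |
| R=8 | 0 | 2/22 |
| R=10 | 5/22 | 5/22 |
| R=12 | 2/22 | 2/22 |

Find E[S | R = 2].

2

P(R = 2) = 3/22.
Σ S·P over the event = 2·(3/22) = 3/11.
E[S | R = 2] = (3/11) / (3/22) = 2.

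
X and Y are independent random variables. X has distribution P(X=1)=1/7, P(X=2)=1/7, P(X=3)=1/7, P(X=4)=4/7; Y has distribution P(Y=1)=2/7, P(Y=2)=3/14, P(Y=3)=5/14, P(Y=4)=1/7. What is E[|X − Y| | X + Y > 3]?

P(X + Y > 3) = 87/98.
Summing |X−Y|·P(x,y) over outcomes with X + Y > 3 gives 65/49.
E[|X − Y| | X + Y > 3] = (65/49) / (87/98) = 130/87.

130/87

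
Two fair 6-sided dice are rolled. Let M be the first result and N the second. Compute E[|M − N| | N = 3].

Outcomes with N = 3: (1,3), (2,3), (3,3), (4,3), (5,3), (6,3), each with probability 1/36.
E[|M − N| | N = 3] = (2 + 1 + 0 + 1 + 2 + 3) / 6 = 3/2.

3/2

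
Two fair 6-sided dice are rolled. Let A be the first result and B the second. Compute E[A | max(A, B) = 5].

P(max(A, B) = 5) = 1/4.
Summing A·P(x,y) over outcomes with max(A, B) = 5 gives 35/36.
E[A | max(A, B) = 5] = (35/36) / (1/4) = 35/9.

35/9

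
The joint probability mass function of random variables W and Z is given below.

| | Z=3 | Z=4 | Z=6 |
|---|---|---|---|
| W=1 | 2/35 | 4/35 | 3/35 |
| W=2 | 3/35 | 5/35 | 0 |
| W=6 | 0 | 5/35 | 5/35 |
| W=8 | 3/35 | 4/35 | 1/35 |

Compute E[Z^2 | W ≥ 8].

127/8

P(W ≥ 8) = 8/35.
Summing Z^2·P(W=x,Z=y) over the conditioning event gives 127/35.
E[Z^2 | W ≥ 8] = (127/35) / (8/35) = 127/8.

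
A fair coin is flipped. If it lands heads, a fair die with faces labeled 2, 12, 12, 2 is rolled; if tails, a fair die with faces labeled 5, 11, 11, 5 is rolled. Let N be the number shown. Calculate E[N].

15/2

E[N | heads] = (2+12+12+2)/4 = 7.
E[N | tails] = (5+11+11+5)/4 = 8.
By the law of total expectation,
E[N] = (1/2)·(7) + (1/2)·(8) = 15/2.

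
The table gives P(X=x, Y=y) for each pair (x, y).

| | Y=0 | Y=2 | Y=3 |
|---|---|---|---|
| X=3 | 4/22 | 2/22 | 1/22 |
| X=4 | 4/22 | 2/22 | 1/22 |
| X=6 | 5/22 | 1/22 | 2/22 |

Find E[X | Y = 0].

P(Y = 0) = 13/22.
Σ X·P over the event = 3·(4/22) + 4·(4/22) + 6·(5/22) = 29/11.
E[X | Y = 0] = (29/11) / (13/22) = 58/13.

58/13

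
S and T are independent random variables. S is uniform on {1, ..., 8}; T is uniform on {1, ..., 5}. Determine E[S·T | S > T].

16

P(S > T) = 5/8.
Summing ST·P(x,y) over outcomes with S > T gives 10.
E[S·T | S > T] = (10) / (5/8) = 16.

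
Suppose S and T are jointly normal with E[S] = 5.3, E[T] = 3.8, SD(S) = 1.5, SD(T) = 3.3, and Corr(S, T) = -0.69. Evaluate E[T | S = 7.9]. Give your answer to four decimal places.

-0.1468

For a bivariate normal, E[T | S=x] = μ_T + ρ·(σ_T/σ_S)·(x − μ_S).
E[T | S=7.9] = 3.8 + (-0.69)·(3.3/1.5)·(7.9 − (5.3)) = 3.8 + (-1.518)·(2.6) = -0.1468.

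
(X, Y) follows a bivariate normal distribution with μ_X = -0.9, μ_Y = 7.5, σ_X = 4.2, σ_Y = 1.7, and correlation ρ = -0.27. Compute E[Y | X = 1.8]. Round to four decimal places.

7.2049

For a bivariate normal, E[Y | X=x] = μ_Y + ρ·(σ_Y/σ_X)·(x − μ_X).
E[Y | X=1.8] = 7.5 + (-0.27)·(1.7/4.2)·(1.8 − (-0.9)) = 7.5 + (-0.10929)·(2.7) = 7.2049.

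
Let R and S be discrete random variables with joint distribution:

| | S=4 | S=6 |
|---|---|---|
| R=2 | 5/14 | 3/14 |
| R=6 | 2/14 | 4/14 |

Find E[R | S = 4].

P(S = 4) = 1/2.
Summing R·P(R=x,S=y) over the conditioning event gives 11/7.
E[R | S = 4] = (11/7) / (1/2) = 22/7.

22/7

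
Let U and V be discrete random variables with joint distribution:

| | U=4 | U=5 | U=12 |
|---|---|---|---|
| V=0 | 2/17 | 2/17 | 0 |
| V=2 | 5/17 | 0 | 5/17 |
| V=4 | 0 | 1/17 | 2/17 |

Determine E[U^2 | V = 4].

P(V = 4) = 3/17.
Σ U^2·P over the event = 25·(1/17) + 144·(2/17) = 313/17.
E[U^2 | V = 4] = (313/17) / (3/17) = 313/3.

313/3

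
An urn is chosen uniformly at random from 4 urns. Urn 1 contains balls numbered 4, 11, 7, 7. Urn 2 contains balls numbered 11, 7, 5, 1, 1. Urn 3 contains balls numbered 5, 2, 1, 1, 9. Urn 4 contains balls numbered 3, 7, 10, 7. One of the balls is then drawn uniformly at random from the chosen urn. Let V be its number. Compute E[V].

113/20

E[V | urn 1] = (4+11+7+7)/4 = 29/4.
E[V | urn 2] = (11+7+5+1+1)/5 = 5.
E[V | urn 3] = (5+2+1+1+9)/5 = 18/5.
E[V | urn 4] = (3+7+10+7)/4 = 27/4.
E[V] = (1/4)·(29/4) + (1/4)·(5) + (1/4)·(18/5) + (1/4)·(27/4) = 113/20.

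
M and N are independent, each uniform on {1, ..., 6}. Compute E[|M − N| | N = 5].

Outcomes with N = 5: (1,5), (2,5), (3,5), (4,5), (5,5), (6,5), each with probability 1/36.
E[|M − N| | N = 5] = (4 + 3 + 2 + 1 + 0 + 1) / 6 = 11/6.

11/6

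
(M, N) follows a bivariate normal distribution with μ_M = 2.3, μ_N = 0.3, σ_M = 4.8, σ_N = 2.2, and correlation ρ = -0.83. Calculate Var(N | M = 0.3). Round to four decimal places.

1.5057

For a bivariate normal, Var(N | M=x) = σ_N²(1 − ρ²).
Var(N | M=0.3) = (2.2)²·(1 − (-0.83)²) = 4.84·0.3111 = 1.5057.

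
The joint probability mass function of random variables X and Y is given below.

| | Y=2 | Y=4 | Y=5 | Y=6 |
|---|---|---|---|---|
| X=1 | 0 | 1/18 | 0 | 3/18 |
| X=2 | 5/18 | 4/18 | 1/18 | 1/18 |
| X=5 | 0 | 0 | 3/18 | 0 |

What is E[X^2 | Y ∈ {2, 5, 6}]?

P(Y ∈ {2, 5, 6}) = 13/18.
Σ X^2·P over the event = 1·(3/18) + 4·(5/18) + 4·(1/18) + 4·(1/18) + 25·(3/18) = 53/9.
E[X^2 | Y ∈ {2, 5, 6}] = (53/9) / (13/18) = 106/13.

106/13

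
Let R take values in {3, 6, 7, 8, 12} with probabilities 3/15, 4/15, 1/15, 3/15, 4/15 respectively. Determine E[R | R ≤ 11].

64/11

P(R ≤ 11) = 11/15.
Σ over the event: 3·1/5 + 6·4/15 + 7·1/15 + 8·1/5 = 64/15.
E[R | R ≤ 11] = (64/15) / (11/15) = 64/11.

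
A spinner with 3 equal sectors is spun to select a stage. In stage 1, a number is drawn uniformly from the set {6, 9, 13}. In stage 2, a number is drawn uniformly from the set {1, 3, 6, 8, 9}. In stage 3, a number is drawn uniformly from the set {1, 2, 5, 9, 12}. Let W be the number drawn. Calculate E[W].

E[W | stage 1] = (6+9+13)/3 = 28/3.
E[W | stage 2] = (1+3+6+8+9)/5 = 27/5.
E[W | stage 3] = (1+2+5+9+12)/5 = 29/5.
By the law of total expectation,
E[W] = (1/3)·(28/3) + (1/3)·(27/5) + (1/3)·(29/5) = 308/45.

308/45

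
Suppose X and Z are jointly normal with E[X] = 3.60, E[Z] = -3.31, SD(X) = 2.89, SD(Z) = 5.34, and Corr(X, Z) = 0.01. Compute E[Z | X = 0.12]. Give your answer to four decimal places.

E[Z | X=x] = μ_Z + ρ(σ_Z/σ_X)(x − μ_X) for jointly normal variables.
E[Z | X=0.12] = -3.31 + (0.01)·(5.34/2.89)·(0.12 − (3.60)) = -3.31 + (0.018478)·(-3.48) = -3.3743.

-3.3743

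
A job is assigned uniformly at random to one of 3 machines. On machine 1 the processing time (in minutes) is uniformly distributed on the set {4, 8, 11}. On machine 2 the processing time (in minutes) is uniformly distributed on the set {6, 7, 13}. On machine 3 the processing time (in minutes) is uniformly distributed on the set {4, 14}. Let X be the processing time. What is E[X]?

E[X | machine 1] = (4+8+11)/3 = 23/3.
E[X | machine 2] = (6+7+13)/3 = 26/3.
E[X | machine 3] = (4+14)/2 = 9.
E[X] = (1/3)·(23/3) + (1/3)·(26/3) + (1/3)·(9) = 76/9.

76/9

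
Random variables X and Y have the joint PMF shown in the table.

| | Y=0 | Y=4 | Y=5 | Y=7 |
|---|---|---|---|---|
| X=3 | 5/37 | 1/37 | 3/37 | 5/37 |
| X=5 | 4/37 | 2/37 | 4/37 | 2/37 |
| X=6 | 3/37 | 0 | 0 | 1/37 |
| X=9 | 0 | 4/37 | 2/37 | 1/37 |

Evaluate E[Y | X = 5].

P(X = 5) = 12/37.
Summing Y·P(X=x,Y=y) over the conditioning event gives 42/37.
E[Y | X = 5] = (42/37) / (12/37) = 7/2.

7/2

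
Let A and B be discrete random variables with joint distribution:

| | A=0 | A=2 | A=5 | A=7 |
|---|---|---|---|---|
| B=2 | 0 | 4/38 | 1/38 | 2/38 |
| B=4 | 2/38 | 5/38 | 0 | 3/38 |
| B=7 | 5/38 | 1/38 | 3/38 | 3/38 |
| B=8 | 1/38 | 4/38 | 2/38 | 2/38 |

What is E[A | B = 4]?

P(B = 4) = 5/19.
Σ A·P over the event = 0·(2/38) + 2·(5/38) + 7·(3/38) = 31/38.
E[A | B = 4] = (31/38) / (5/19) = 31/10.

31/10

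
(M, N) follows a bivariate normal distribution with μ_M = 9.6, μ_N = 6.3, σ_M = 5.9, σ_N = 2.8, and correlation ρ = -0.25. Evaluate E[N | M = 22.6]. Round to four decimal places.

For a bivariate normal, E[N | M=x] = μ_N + ρ·(σ_N/σ_M)·(x − μ_M).
E[N | M=22.6] = 6.3 + (-0.25)·(2.8/5.9)·(22.6 − (9.6)) = 6.3 + (-0.118644)·(13) = 4.7576.

4.7576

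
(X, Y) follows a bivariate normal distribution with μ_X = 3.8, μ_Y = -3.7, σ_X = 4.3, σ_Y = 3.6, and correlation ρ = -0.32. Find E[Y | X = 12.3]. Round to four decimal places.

For a bivariate normal, E[Y | X=x] = μ_Y + ρ·(σ_Y/σ_X)·(x − μ_X).
E[Y | X=12.3] = -3.7 + (-0.32)·(3.6/4.3)·(12.3 − (3.8)) = -3.7 + (-0.26791)·(8.5) = -5.9772.

-5.9772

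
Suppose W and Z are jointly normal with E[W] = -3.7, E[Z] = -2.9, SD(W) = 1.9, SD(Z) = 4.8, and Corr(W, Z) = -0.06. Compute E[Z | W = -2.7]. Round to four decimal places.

-3.0516

E[Z | W=x] = μ_Z + ρ(σ_Z/σ_W)(x − μ_W) for jointly normal variables.
E[Z | W=-2.7] = -2.9 + (-0.06)·(4.8/1.9)·(-2.7 − (-3.7)) = -2.9 + (-0.15158)·(1) = -3.0516.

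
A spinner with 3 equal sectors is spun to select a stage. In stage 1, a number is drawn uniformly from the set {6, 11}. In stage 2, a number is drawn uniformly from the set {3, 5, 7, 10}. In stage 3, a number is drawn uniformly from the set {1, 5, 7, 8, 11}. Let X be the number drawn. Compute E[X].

E[X | stage 1] = (6+11)/2 = 17/2.
E[X | stage 2] = (3+5+7+10)/4 = 25/4.
E[X | stage 3] = (1+5+7+8+11)/5 = 32/5.
E[X] = (1/3)·(17/2) + (1/3)·(25/4) + (1/3)·(32/5) = 141/20.

141/20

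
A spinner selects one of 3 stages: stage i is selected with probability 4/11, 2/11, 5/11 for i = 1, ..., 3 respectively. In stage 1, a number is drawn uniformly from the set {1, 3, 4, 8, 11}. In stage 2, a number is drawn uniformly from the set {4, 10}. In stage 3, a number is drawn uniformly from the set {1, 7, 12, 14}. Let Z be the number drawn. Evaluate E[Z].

71/10

E[Z | stage 1] = (1+3+4+8+11)/5 = 27/5.
E[Z | stage 2] = (4+10)/2 = 7.
E[Z | stage 3] = (1+7+12+14)/4 = 17/2.
E[Z] = (4/11)·(27/5) + (2/11)·(7) + (5/11)·(17/2) = 71/10.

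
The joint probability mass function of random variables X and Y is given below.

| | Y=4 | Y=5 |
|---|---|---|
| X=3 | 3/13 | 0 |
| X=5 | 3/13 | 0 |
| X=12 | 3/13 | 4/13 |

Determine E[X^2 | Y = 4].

178/3

P(Y = 4) = 9/13.
Σ X^2·P over the event = 9·(3/13) + 25·(3/13) + 144·(3/13) = 534/13.
E[X^2 | Y = 4] = (534/13) / (9/13) = 178/3.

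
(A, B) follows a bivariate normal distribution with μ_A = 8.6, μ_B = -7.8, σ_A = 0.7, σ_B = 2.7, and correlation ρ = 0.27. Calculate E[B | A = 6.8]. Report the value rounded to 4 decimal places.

-9.6746

The regression of B on A has slope ρ·σ_B/σ_A and passes through (μ_A, μ_B).
E[B | A=6.8] = -7.8 + (0.27)·(2.7/0.7)·(6.8 − (8.6)) = -7.8 + (1.04143)·(-1.8) = -9.6746.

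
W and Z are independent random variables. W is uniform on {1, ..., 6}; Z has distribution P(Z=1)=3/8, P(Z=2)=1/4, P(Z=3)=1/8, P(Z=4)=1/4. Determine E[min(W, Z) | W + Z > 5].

32/13

P(W + Z > 5) = 13/24.
Summing min(W,Z)·P(x,y) over outcomes with W + Z > 5 gives 4/3.
E[min(W, Z) | W + Z > 5] = (4/3) / (13/24) = 32/13.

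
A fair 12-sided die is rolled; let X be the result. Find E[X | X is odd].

6

Given X is odd, X is equally likely to be any of {1, 3, 5, 7, 9, 11}.
E[X | X is odd] = (1 + 3 + 5 + 7 + 9 + 11) / 6 = 6.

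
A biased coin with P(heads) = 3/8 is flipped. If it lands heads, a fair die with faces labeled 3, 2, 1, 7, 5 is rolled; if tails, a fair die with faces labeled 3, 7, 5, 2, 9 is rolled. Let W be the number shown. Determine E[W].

23/5

E[W | heads] = (3+2+1+7+5)/5 = 18/5.
E[W | tails] = (3+7+5+2+9)/5 = 26/5.
E[W] = (3/8)·(18/5) + (5/8)·(26/5) = 23/5.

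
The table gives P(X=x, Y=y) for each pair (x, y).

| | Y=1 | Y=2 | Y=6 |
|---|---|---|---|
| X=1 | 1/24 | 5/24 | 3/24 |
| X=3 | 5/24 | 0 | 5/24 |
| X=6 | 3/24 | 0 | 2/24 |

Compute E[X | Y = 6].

P(Y = 6) = 5/12.
Summing X·P(X=x,Y=y) over the conditioning event gives 5/4.
E[X | Y = 6] = (5/4) / (5/12) = 3.

3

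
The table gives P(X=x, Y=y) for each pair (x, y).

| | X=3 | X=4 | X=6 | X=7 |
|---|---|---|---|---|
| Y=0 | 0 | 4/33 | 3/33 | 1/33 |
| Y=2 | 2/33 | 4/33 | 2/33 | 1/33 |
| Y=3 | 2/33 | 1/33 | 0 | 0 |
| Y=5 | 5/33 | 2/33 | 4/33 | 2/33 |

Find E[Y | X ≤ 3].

35/9

P(X ≤ 3) = 3/11.
Σ Y·P over the event = 2·(2/33) + 3·(2/33) + 5·(5/33) = 35/33.
E[Y | X ≤ 3] = (35/33) / (3/11) = 35/9.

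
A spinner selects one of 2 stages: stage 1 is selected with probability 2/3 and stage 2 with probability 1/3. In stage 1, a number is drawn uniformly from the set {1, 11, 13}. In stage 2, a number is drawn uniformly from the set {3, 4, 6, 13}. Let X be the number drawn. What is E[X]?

E[X | stage 1] = (1+11+13)/3 = 25/3.
E[X | stage 2] = (3+4+6+13)/4 = 13/2.
By the law of total expectation,
E[X] = (2/3)·(25/3) + (1/3)·(13/2) = 139/18.

139/18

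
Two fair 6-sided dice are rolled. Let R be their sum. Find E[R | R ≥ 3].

P(R ≥ 3) = 35/36.
E[R | R ≥ 3] = (125/18) / (35/36) = 50/7.

50/7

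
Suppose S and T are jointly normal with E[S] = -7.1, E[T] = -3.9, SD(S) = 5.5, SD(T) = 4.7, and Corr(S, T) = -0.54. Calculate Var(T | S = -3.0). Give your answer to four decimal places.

For a bivariate normal, Var(T | S=x) = σ_T²(1 − ρ²).
Var(T | S=-3.0) = (4.7)²·(1 − (-0.54)²) = 22.09·0.7084 = 15.6486.

15.6486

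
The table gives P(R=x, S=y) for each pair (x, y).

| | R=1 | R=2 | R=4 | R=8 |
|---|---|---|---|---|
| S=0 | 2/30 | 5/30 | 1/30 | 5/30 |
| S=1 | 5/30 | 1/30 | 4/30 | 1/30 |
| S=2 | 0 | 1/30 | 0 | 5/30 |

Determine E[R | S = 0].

P(S = 0) = 13/30.
Σ R·P over the event = 1·(2/30) + 2·(5/30) + 4·(1/30) + 8·(5/30) = 28/15.
E[R | S = 0] = (28/15) / (13/30) = 56/13.

56/13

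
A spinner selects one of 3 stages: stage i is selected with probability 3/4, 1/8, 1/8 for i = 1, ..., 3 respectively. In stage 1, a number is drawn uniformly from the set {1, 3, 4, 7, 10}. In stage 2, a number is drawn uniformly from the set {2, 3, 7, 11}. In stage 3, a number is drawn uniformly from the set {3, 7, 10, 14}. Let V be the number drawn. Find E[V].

177/32

E[V | stage 1] = (1+3+4+7+10)/5 = 5.
E[V | stage 2] = (2+3+7+11)/4 = 23/4.
E[V | stage 3] = (3+7+10+14)/4 = 17/2.
By the law of total expectation,
E[V] = (3/4)·(5) + (1/8)·(23/4) + (1/8)·(17/2) = 177/32.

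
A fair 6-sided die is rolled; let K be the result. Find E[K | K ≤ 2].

3/2

Given K ≤ 2, K is equally likely to be any of {1, 2}.
E[K | K ≤ 2] = (1 + 2) / 2 = 3/2.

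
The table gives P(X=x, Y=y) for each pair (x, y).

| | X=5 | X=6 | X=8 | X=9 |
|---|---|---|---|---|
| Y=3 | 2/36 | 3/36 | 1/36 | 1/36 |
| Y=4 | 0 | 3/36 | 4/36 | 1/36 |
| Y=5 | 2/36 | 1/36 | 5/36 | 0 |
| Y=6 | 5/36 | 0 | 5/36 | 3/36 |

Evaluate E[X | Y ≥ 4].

P(Y ≥ 4) = 29/36.
Summing X·P(X=x,Y=y) over the conditioning event gives 23/4.
E[X | Y ≥ 4] = (23/4) / (29/36) = 207/29.

207/29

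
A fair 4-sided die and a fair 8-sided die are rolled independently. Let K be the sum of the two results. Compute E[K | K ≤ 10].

P(K ≤ 10) = 29/32.
E[K | K ≤ 10] = (95/16) / (29/32) = 190/29.

190/29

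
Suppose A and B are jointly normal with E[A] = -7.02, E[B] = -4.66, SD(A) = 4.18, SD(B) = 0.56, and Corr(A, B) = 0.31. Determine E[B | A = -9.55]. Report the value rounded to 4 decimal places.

The regression of B on A has slope ρ·σ_B/σ_A and passes through (μ_A, μ_B).
E[B | A=-9.55] = -4.66 + (0.31)·(0.56/4.18)·(-9.55 − (-7.02)) = -4.66 + (0.041531)·(-2.53) = -4.7651.

-4.7651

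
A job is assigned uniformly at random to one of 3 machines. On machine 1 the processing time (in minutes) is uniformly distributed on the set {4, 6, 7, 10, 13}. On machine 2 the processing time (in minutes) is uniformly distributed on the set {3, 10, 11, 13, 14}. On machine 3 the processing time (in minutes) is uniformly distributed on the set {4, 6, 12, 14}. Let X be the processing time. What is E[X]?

E[X | machine 1] = (4+6+7+10+13)/5 = 8.
E[X | machine 2] = (3+10+11+13+14)/5 = 51/5.
E[X | machine 3] = (4+6+12+14)/4 = 9.
E[X] = (1/3)·(8) + (1/3)·(51/5) + (1/3)·(9) = 136/15.

136/15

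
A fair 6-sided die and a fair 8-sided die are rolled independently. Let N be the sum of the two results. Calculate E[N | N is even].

P(N is even) = 1/2.
Σ over the event: 2·1/48 + 4·1/16 + 6·5/48 + 8·1/8 + 10·5/48 + 12·1/16 + 14·1/48 = 4.
E[N | N is even] = (4) / (1/2) = 8.

8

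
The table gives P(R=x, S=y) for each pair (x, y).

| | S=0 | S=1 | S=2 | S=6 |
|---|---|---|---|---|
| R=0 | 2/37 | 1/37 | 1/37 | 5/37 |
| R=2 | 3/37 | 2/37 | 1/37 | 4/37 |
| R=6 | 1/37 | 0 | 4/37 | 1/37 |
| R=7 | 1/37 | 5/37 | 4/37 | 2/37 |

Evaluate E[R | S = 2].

P(S = 2) = 10/37.
Σ R·P over the event = 0·(1/37) + 2·(1/37) + 6·(4/37) + 7·(4/37) = 54/37.
E[R | S = 2] = (54/37) / (10/37) = 27/5.

27/5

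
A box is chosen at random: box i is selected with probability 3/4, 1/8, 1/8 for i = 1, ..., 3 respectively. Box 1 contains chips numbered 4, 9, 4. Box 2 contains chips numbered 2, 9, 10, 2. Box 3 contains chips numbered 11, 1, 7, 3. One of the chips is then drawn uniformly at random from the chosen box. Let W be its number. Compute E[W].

181/32

E[W | box 1] = (4+9+4)/3 = 17/3.
E[W | box 2] = (2+9+10+2)/4 = 23/4.
E[W | box 3] = (11+1+7+3)/4 = 11/2.
E[W] = (3/4)·(17/3) + (1/8)·(23/4) + (1/8)·(11/2) = 181/32.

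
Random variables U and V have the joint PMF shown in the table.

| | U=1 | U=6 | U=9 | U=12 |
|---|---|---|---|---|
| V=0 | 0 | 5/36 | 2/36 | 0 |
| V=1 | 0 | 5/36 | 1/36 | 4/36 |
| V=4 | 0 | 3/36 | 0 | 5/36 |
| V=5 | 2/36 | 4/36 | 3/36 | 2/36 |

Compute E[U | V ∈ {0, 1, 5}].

P(V ∈ {0, 1, 5}) = 7/9.
Summing U·P(U=x,V=y) over the conditioning event gives 53/9.
E[U | V ∈ {0, 1, 5}] = (53/9) / (7/9) = 53/7.

53/7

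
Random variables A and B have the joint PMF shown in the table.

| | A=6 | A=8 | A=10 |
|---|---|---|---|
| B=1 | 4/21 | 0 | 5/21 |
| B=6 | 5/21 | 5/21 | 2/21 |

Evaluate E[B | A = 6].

34/9

P(A = 6) = 3/7.
Σ B·P over the event = 1·(4/21) + 6·(5/21) = 34/21.
E[B | A = 6] = (34/21) / (3/7) = 34/9.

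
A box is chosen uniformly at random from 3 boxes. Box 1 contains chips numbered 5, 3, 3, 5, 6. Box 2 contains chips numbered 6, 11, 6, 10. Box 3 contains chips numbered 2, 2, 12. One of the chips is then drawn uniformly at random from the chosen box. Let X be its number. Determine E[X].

1079/180

E[X | box 1] = (5+3+3+5+6)/5 = 22/5.
E[X | box 2] = (6+11+6+10)/4 = 33/4.
E[X | box 3] = (2+2+12)/3 = 16/3.
By the law of total expectation,
E[X] = (1/3)·(22/5) + (1/3)·(33/4) + (1/3)·(16/3) = 1079/180.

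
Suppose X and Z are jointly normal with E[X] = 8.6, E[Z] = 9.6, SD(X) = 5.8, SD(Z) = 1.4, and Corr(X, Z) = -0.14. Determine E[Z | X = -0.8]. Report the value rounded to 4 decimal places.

9.9177

E[Z | X=x] = μ_Z + ρ(σ_Z/σ_X)(x − μ_X) for jointly normal variables.
E[Z | X=-0.8] = 9.6 + (-0.14)·(1.4/5.8)·(-0.8 − (8.6)) = 9.6 + (-0.033793)·(-9.4) = 9.9177.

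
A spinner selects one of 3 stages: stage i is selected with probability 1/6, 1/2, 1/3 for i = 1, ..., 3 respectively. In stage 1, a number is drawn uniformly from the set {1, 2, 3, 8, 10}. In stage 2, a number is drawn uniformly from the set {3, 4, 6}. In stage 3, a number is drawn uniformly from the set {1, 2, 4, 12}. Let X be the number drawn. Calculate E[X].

E[X | stage 1] = (1+2+3+8+10)/5 = 24/5.
E[X | stage 2] = (3+4+6)/3 = 13/3.
E[X | stage 3] = (1+2+4+12)/4 = 19/4.
E[X] = (1/6)·(24/5) + (1/2)·(13/3) + (1/3)·(19/4) = 91/20.

91/20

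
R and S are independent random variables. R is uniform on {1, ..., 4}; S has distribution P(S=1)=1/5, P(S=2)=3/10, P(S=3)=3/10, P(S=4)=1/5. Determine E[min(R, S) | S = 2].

7/4

P(S = 2) = 3/10.
Summing min(R,S)·P(x,y) over outcomes with S = 2 gives 21/40.
E[min(R, S) | S = 2] = (21/40) / (3/10) = 7/4.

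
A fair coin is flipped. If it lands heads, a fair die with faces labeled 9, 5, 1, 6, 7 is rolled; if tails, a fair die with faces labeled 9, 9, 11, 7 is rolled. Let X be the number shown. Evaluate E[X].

E[X | heads] = (9+5+1+6+7)/5 = 28/5.
E[X | tails] = (9+9+11+7)/4 = 9.
By the law of total expectation,
E[X] = (1/2)·(28/5) + (1/2)·(9) = 73/10.

73/10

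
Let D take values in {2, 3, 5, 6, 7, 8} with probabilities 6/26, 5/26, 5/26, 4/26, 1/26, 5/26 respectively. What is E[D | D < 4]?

P(D < 4) = 11/26.
Σ over the event: 2·3/13 + 3·5/26 = 27/26.
E[D | D < 4] = (27/26) / (11/26) = 27/11.

27/11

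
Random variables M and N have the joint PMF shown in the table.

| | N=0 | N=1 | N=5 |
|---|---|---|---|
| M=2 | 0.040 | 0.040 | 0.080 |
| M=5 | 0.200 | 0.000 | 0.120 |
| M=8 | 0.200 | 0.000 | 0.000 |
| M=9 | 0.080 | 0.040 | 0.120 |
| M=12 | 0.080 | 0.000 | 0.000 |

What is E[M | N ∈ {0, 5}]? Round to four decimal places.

P(N ∈ {0, 5}) = 0.920.
Σ M·P over the event = 2·(0.040) + 2·(0.080) + 5·(0.200) + 5·(0.120) + 8·(0.200) + 9·(0.080) + 9·(0.120) + 12·(0.080) = 6.200.
E[M | N ∈ {0, 5}] = (6.200) / (0.920) = 6.7391.

6.7391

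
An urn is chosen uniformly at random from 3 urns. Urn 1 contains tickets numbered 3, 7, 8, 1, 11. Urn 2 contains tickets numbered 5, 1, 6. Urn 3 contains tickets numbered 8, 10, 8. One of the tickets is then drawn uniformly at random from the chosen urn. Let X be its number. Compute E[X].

56/9

E[X | urn 1] = (3+7+8+1+11)/5 = 6.
E[X | urn 2] = (5+1+6)/3 = 4.
E[X | urn 3] = (8+10+8)/3 = 26/3.
By the law of total expectation,
E[X] = (1/3)·(6) + (1/3)·(4) + (1/3)·(26/3) = 56/9.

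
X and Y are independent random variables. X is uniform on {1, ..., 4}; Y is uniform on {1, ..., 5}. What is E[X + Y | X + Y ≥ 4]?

P(X + Y ≥ 4) = 17/20.
Summing (X+Y)·P(x,y) over outcomes with X + Y ≥ 4 gives 51/10.
E[X + Y | X + Y ≥ 4] = (51/10) / (17/20) = 6.

6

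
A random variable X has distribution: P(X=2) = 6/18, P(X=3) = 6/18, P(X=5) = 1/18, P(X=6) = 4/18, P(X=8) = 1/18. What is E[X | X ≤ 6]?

P(X ≤ 6) = 17/18.
Σ over the event: 2·1/3 + 3·1/3 + 5·1/18 + 6·2/9 = 59/18.
E[X | X ≤ 6] = (59/18) / (17/18) = 59/17.

59/17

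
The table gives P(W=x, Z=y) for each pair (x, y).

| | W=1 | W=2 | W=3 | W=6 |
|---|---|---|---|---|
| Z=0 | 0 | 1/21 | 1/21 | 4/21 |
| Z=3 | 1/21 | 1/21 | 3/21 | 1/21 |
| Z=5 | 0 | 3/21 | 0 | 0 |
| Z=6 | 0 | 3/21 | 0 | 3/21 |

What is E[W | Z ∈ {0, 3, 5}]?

P(Z ∈ {0, 3, 5}) = 5/7.
Σ W·P over the event = 1·(1/21) + 2·(1/21) + 2·(1/21) + 2·(3/21) + 3·(1/21) + 3·(3/21) + 6·(4/21) + 6·(1/21) = 53/21.
E[W | Z ∈ {0, 3, 5}] = (53/21) / (5/7) = 53/15.

53/15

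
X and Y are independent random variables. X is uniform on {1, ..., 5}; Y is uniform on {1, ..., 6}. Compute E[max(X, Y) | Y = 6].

6

Outcomes with Y = 6: (1,6), (2,6), (3,6), (4,6), (5,6), each with probability 1/30.
E[max(X, Y) | Y = 6] = (6 + 6 + 6 + 6 + 6) / 5 = 6.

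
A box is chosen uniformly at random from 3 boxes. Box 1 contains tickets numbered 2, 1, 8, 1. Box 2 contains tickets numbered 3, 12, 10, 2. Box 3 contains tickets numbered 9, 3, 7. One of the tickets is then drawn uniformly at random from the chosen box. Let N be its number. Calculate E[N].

193/36

E[N | box 1] = (2+1+8+1)/4 = 3.
E[N | box 2] = (3+12+10+2)/4 = 27/4.
E[N | box 3] = (9+3+7)/3 = 19/3.
E[N] = (1/3)·(3) + (1/3)·(27/4) + (1/3)·(19/3) = 193/36.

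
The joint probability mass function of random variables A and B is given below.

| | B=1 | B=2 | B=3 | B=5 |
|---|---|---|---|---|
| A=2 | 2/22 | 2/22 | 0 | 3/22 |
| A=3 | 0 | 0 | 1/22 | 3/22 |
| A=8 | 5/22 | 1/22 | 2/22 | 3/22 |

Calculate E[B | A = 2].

P(A = 2) = 7/22.
Σ B·P over the event = 1·(2/22) + 2·(2/22) + 5·(3/22) = 21/22.
E[B | A = 2] = (21/22) / (7/22) = 3.

3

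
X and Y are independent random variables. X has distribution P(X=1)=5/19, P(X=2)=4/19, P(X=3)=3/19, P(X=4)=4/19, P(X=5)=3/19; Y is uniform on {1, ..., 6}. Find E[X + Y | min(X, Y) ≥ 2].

52/7

P(min(X, Y) ≥ 2) = 35/57.
Summing (X+Y)·P(x,y) over outcomes with min(X, Y) ≥ 2 gives 260/57.
E[X + Y | min(X, Y) ≥ 2] = (260/57) / (35/57) = 52/7.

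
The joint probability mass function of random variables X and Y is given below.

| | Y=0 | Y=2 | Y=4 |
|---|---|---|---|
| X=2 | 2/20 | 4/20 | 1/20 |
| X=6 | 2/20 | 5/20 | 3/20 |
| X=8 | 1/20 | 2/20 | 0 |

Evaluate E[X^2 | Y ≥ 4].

28

P(Y ≥ 4) = 1/5.
Summing X^2·P(X=x,Y=y) over the conditioning event gives 28/5.
E[X^2 | Y ≥ 4] = (28/5) / (1/5) = 28.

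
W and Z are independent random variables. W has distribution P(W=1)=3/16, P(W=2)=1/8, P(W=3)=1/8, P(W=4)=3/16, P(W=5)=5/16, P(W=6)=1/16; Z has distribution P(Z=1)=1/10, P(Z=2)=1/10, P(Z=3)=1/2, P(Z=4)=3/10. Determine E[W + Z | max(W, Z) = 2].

23/7

P(max(W, Z) = 2) = 7/160.
Summing (W+Z)·P(x,y) over outcomes with max(W, Z) = 2 gives 23/160.
E[W + Z | max(W, Z) = 2] = (23/160) / (7/160) = 23/7.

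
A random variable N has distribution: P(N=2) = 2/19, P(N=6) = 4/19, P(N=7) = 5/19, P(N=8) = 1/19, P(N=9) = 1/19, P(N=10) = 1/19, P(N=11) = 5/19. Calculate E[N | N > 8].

74/7

P(N > 8) = 7/19.
Σ over the event: 9·1/19 + 10·1/19 + 11·5/19 = 74/19.
E[N | N > 8] = (74/19) / (7/19) = 74/7.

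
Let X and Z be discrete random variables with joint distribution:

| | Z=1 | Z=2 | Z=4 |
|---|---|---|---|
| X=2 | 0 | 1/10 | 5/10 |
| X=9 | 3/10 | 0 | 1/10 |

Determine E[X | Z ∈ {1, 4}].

46/9

P(Z ∈ {1, 4}) = 9/10.
Summing X·P(X=x,Z=y) over the conditioning event gives 23/5.
E[X | Z ∈ {1, 4}] = (23/5) / (9/10) = 46/9.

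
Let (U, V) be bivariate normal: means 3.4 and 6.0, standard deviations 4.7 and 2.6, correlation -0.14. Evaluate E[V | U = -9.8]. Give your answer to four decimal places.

For a bivariate normal, E[V | U=x] = μ_V + ρ·(σ_V/σ_U)·(x − μ_U).
E[V | U=-9.8] = 6.0 + (-0.14)·(2.6/4.7)·(-9.8 − (3.4)) = 6.0 + (-0.077447)·(-13.2) = 7.0223.

7.0223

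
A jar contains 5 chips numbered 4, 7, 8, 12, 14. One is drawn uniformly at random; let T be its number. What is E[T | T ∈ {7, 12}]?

P(T ∈ {7, 12}) = 2/5.
Σ over the event: 7·1/5 + 12·1/5 = 19/5.
E[T | T ∈ {7, 12}] = (19/5) / (2/5) = 19/2.

19/2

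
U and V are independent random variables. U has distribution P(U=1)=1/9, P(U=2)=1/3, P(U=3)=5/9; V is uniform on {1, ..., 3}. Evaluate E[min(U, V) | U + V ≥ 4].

P(U + V ≥ 4) = 22/27.
Summing min(U,V)·P(x,y) over outcomes with U + V ≥ 4 gives 43/27.
E[min(U, V) | U + V ≥ 4] = (43/27) / (22/27) = 43/22.

43/22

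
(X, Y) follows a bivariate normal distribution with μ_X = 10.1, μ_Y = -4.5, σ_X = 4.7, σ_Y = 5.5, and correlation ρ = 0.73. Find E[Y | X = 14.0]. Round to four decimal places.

-1.1684

The regression of Y on X has slope ρ·σ_Y/σ_X and passes through (μ_X, μ_Y).
E[Y | X=14.0] = -4.5 + (0.73)·(5.5/4.7)·(14.0 − (10.1)) = -4.5 + (0.85426)·(3.9) = -1.1684.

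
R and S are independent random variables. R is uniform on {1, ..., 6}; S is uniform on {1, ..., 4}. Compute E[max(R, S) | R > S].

P(R > S) = 7/12.
Summing max(R,S)·P(x,y) over outcomes with R > S gives 8/3.
E[max(R, S) | R > S] = (8/3) / (7/12) = 32/7.

32/7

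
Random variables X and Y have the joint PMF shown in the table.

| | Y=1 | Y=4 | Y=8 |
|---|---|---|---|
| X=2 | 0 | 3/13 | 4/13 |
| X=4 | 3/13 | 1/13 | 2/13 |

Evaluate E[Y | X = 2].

44/7

P(X = 2) = 7/13.
Σ Y·P over the event = 4·(3/13) + 8·(4/13) = 44/13.
E[Y | X = 2] = (44/13) / (7/13) = 44/7.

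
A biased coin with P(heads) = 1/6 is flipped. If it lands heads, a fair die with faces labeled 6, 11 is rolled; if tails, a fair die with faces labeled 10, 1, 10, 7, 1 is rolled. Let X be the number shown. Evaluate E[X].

E[X | heads] = (6+11)/2 = 17/2.
E[X | tails] = (10+1+10+7+1)/5 = 29/5.
By the law of total expectation,
E[X] = (1/6)·(17/2) + (5/6)·(29/5) = 25/4.

25/4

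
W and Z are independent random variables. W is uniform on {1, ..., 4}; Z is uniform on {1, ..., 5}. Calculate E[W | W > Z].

P(W > Z) = 3/10.
Summing W·P(x,y) over outcomes with W > Z gives 1.
E[W | W > Z] = (1) / (3/10) = 10/3.

10/3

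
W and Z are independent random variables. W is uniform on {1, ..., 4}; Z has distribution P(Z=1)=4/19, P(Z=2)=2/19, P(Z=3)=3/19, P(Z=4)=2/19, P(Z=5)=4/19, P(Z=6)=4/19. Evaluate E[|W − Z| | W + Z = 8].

P(W + Z = 8) = 5/38.
Summing |W−Z|·P(x,y) over outcomes with W + Z = 8 gives 6/19.
E[|W − Z| | W + Z = 8] = (6/19) / (5/38) = 12/5.

12/5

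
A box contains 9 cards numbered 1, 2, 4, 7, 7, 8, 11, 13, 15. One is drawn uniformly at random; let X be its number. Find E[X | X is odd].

9

P(X is odd) = 2/3.
Σ over the event: 1·1/9 + 7·2/9 + 11·1/9 + 13·1/9 + 15·1/9 = 6.
E[X | X is odd] = (6) / (2/3) = 9.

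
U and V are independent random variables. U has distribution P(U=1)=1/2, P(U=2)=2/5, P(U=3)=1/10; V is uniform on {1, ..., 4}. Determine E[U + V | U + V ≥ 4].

P(U + V ≥ 4) = 13/20.
Summing (U+V)·P(x,y) over outcomes with U + V ≥ 4 gives 127/40.
E[U + V | U + V ≥ 4] = (127/40) / (13/20) = 127/26.

127/26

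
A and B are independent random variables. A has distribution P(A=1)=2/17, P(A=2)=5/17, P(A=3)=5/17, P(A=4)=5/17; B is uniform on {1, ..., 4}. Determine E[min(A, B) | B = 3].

P(B = 3) = 1/4.
Summing min(A,B)·P(x,y) over outcomes with B = 3 gives 21/34.
E[min(A, B) | B = 3] = (21/34) / (1/4) = 42/17.

42/17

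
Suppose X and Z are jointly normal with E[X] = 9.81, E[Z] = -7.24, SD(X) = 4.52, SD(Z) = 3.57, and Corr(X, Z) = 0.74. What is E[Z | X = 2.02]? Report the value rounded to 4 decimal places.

The regression of Z on X has slope ρ·σ_Z/σ_X and passes through (μ_X, μ_Z).
E[Z | X=2.02] = -7.24 + (0.74)·(3.57/4.52)·(2.02 − (9.81)) = -7.24 + (0.58447)·(-7.79) = -11.7930.

-11.7930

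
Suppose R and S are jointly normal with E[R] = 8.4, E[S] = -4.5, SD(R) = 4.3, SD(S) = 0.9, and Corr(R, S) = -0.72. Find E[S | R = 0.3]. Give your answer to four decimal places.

-3.2793

For a bivariate normal, E[S | R=x] = μ_S + ρ·(σ_S/σ_R)·(x − μ_R).
E[S | R=0.3] = -4.5 + (-0.72)·(0.9/4.3)·(0.3 − (8.4)) = -4.5 + (-0.1507)·(-8.1) = -3.2793.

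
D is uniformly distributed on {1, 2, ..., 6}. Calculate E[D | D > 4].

Given D > 4, D is equally likely to be any of {5, 6}.
E[D | D > 4] = (5 + 6) / 2 = 11/2.

11/2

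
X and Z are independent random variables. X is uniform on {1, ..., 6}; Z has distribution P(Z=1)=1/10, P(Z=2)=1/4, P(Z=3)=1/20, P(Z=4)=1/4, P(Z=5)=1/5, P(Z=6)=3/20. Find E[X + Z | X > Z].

343/47

P(X > Z) = 47/120.
Summing (X+Z)·P(x,y) over outcomes with X > Z gives 343/120.
E[X + Z | X > Z] = (343/120) / (47/120) = 343/47.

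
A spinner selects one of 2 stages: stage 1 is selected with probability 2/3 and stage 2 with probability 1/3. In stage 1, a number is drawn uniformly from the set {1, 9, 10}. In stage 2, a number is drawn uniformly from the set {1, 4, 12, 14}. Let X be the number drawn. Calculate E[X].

E[X | stage 1] = (1+9+10)/3 = 20/3.
E[X | stage 2] = (1+4+12+14)/4 = 31/4.
By the law of total expectation,
E[X] = (2/3)·(20/3) + (1/3)·(31/4) = 253/36.

253/36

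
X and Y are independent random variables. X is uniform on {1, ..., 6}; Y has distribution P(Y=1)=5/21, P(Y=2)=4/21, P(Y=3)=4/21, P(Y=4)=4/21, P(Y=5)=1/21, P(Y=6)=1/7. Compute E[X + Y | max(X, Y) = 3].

100/21

P(max(X, Y) = 3) = 1/6.
Summing (X+Y)·P(x,y) over outcomes with max(X, Y) = 3 gives 50/63.
E[X + Y | max(X, Y) = 3] = (50/63) / (1/6) = 100/21.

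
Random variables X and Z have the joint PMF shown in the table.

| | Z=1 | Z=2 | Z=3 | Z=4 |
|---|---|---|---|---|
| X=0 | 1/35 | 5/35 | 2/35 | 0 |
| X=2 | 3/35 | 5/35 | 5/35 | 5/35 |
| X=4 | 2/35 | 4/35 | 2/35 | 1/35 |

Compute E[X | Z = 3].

2

P(Z = 3) = 9/35.
Summing X·P(X=x,Z=y) over the conditioning event gives 18/35.
E[X | Z = 3] = (18/35) / (9/35) = 2.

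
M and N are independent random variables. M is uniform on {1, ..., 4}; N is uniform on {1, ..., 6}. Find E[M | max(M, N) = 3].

12/5

Outcomes with max(M, N) = 3: (1,3), (2,3), (3,1), (3,2), (3,3), each with probability 1/24.
E[M | max(M, N) = 3] = (1 + 2 + 3 + 3 + 3) / 5 = 12/5.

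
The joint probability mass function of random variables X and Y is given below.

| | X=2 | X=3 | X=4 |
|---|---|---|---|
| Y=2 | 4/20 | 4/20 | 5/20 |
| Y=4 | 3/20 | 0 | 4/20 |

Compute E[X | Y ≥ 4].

P(Y ≥ 4) = 7/20.
Σ X·P over the event = 2·(3/20) + 4·(4/20) = 11/10.
E[X | Y ≥ 4] = (11/10) / (7/20) = 22/7.

22/7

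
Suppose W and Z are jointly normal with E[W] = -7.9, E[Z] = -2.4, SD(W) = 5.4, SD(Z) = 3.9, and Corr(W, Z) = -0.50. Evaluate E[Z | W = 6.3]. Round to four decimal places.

-7.5278

The regression of Z on W has slope ρ·σ_Z/σ_W and passes through (μ_W, μ_Z).
E[Z | W=6.3] = -2.4 + (-0.50)·(3.9/5.4)·(6.3 − (-7.9)) = -2.4 + (-0.36111)·(14.2) = -7.5278.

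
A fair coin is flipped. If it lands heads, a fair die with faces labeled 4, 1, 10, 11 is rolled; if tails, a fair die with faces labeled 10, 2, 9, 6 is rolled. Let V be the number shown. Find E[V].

E[V | heads] = (4+1+10+11)/4 = 13/2.
E[V | tails] = (10+2+9+6)/4 = 27/4.
E[V] = (1/2)·(13/2) + (1/2)·(27/4) = 53/8.

53/8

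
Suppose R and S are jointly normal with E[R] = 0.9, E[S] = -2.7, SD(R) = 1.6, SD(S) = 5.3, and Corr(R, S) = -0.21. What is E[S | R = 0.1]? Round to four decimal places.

The regression of S on R has slope ρ·σ_S/σ_R and passes through (μ_R, μ_S).
E[S | R=0.1] = -2.7 + (-0.21)·(5.3/1.6)·(0.1 − (0.9)) = -2.7 + (-0.69563)·(-0.8) = -2.1435.

-2.1435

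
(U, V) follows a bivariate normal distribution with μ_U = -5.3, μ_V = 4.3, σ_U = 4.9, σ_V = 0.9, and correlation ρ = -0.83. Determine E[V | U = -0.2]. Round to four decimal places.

3.5225

The regression of V on U has slope ρ·σ_V/σ_U and passes through (μ_U, μ_V).
E[V | U=-0.2] = 4.3 + (-0.83)·(0.9/4.9)·(-0.2 − (-5.3)) = 4.3 + (-0.15245)·(5.1) = 3.5225.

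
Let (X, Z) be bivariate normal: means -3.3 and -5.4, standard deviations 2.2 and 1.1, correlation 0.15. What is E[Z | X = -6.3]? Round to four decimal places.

E[Z | X=x] = μ_Z + ρ(σ_Z/σ_X)(x − μ_X) for jointly normal variables.
E[Z | X=-6.3] = -5.4 + (0.15)·(1.1/2.2)·(-6.3 − (-3.3)) = -5.4 + (0.075)·(-3) = -5.6250.

-5.6250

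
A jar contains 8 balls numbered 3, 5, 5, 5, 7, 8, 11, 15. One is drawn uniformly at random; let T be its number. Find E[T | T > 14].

P(T > 14) = 1/8.
Σ over the event: 15·1/8 = 15/8.
E[T | T > 14] = (15/8) / (1/8) = 15.

15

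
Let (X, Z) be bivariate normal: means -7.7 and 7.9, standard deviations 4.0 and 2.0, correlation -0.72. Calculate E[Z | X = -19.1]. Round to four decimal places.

The regression of Z on X has slope ρ·σ_Z/σ_X and passes through (μ_X, μ_Z).
E[Z | X=-19.1] = 7.9 + (-0.72)·(2.0/4.0)·(-19.1 − (-7.7)) = 7.9 + (-0.36)·(-11.4) = 12.0040.

12.0040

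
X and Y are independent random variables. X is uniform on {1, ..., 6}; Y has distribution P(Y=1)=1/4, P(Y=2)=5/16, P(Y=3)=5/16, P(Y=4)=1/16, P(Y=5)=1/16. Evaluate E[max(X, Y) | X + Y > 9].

P(X + Y > 9) = 1/32.
Summing max(X,Y)·P(x,y) over outcomes with X + Y > 9 gives 17/96.
E[max(X, Y) | X + Y > 9] = (17/96) / (1/32) = 17/3.

17/3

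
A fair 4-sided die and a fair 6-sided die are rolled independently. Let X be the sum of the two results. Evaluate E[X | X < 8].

46/9

P(X < 8) = 3/4.
Σ over the event: 2·1/24 + 3·1/12 + 4·1/8 + 5·1/6 + 6·1/6 + 7·1/6 = 23/6.
E[X | X < 8] = (23/6) / (3/4) = 46/9.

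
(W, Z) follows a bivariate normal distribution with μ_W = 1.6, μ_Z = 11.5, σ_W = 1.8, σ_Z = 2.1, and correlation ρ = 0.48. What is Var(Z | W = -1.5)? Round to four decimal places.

3.3939

The conditional variance in a bivariate normal is σ_Z²(1 − ρ²), independent of x.
Var(Z | W=-1.5) = (2.1)²·(1 − (0.48)²) = 4.41·0.7696 = 3.3939.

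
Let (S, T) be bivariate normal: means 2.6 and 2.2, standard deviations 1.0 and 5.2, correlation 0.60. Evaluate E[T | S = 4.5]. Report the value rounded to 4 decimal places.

8.1280

For a bivariate normal, E[T | S=x] = μ_T + ρ·(σ_T/σ_S)·(x − μ_S).
E[T | S=4.5] = 2.2 + (0.60)·(5.2/1.0)·(4.5 − (2.6)) = 2.2 + (3.12)·(1.9) = 8.1280.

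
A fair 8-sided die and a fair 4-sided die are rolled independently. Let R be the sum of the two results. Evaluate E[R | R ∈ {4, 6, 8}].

68/11

P(R ∈ {4, 6, 8}) = 11/32.
Σ over the event: 4·3/32 + 6·1/8 + 8·1/8 = 17/8.
E[R | R ∈ {4, 6, 8}] = (17/8) / (11/32) = 68/11.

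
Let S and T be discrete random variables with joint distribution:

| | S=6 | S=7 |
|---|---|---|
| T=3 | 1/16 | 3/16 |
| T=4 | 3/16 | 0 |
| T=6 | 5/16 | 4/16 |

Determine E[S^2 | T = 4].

P(T = 4) = 3/16.
Σ S^2·P over the event = 36·(3/16) = 27/4.
E[S^2 | T = 4] = (27/4) / (3/16) = 36.

36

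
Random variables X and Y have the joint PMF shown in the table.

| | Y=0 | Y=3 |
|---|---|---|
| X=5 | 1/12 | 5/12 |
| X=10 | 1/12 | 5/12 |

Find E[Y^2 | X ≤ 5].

15/2

P(X ≤ 5) = 1/2.
Summing Y^2·P(X=x,Y=y) over the conditioning event gives 15/4.
E[Y^2 | X ≤ 5] = (15/4) / (1/2) = 15/2.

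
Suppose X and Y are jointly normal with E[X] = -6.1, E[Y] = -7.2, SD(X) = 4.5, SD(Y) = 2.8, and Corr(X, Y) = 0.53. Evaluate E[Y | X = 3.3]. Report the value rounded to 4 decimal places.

For a bivariate normal, E[Y | X=x] = μ_Y + ρ·(σ_Y/σ_X)·(x − μ_X).
E[Y | X=3.3] = -7.2 + (0.53)·(2.8/4.5)·(3.3 − (-6.1)) = -7.2 + (0.32978)·(9.4) = -4.1001.

-4.1001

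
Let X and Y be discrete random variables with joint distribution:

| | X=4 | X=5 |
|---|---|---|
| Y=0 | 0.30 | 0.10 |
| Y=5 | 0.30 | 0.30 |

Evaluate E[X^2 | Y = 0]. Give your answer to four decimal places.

P(Y = 0) = 0.40.
Σ X^2·P over the event = 16·(0.30) + 25·(0.10) = 7.30.
E[X^2 | Y = 0] = (7.30) / (0.40) = 18.2500.

18.2500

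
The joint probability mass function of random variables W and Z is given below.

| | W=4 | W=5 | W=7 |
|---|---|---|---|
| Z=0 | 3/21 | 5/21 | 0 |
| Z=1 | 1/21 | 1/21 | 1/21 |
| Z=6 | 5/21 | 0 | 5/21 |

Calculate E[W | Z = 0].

P(Z = 0) = 8/21.
Summing W·P(W=x,Z=y) over the conditioning event gives 37/21.
E[W | Z = 0] = (37/21) / (8/21) = 37/8.

37/8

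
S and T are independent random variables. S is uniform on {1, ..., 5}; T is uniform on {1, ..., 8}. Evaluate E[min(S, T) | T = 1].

1

Outcomes with T = 1: (1,1), (2,1), (3,1), (4,1), (5,1), each with probability 1/40.
E[min(S, T) | T = 1] = (1 + 1 + 1 + 1 + 1) / 5 = 1.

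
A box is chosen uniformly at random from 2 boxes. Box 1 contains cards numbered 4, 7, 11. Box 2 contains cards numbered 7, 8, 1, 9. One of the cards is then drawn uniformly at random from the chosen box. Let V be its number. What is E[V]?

E[V | box 1] = (4+7+11)/3 = 22/3.
E[V | box 2] = (7+8+1+9)/4 = 25/4.
By the law of total expectation,
E[V] = (1/2)·(22/3) + (1/2)·(25/4) = 163/24.

163/24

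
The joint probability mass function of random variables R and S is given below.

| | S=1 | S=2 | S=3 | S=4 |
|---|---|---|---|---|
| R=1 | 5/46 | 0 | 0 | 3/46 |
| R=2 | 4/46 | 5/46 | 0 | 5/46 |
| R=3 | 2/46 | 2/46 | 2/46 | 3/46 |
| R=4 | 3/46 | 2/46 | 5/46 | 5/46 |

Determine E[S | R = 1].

P(R = 1) = 4/23.
Summing S·P(R=x,S=y) over the conditioning event gives 17/46.
E[S | R = 1] = (17/46) / (4/23) = 17/8.

17/8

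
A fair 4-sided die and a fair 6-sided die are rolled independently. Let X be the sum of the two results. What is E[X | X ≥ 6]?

P(X ≥ 6) = 7/12.
Σ over the event: 6·1/6 + 7·1/6 + 8·1/8 + 9·1/12 + 10·1/24 = 13/3.
E[X | X ≥ 6] = (13/3) / (7/12) = 52/7.

52/7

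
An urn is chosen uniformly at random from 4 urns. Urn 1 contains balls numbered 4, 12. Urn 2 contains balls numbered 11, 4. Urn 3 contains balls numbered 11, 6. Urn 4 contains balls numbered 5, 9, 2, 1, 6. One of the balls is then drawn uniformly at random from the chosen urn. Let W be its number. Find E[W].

143/20

E[W | urn 1] = (4+12)/2 = 8.
E[W | urn 2] = (11+4)/2 = 15/2.
E[W | urn 3] = (11+6)/2 = 17/2.
E[W | urn 4] = (5+9+2+1+6)/5 = 23/5.
By the law of total expectation,
E[W] = (1/4)·(8) + (1/4)·(15/2) + (1/4)·(17/2) + (1/4)·(23/5) = 143/20.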